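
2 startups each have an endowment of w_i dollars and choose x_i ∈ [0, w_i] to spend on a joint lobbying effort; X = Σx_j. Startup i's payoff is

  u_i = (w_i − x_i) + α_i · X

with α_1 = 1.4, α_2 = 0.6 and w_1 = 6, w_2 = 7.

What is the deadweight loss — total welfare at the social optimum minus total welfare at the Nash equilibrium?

7

∂u_i/∂x_i = α_i − 1, so startup i contributes w_i if α_i > 1, else 0.
α_i > 1 for i ∈ {1}; NE contributions (6, 0), X = 6.
W^NE = Σw_i − X^NE + (Σα_i)·X^NE = 13 + 1·6 = 19.
Planner: ∂(Σu_j)/∂x_i = Σα_j − 1 = 1 > 0, so everyone contributes w_i; X^SO = 13, W^SO = 13 + 1·13 = 26.
Deadweight loss = 7.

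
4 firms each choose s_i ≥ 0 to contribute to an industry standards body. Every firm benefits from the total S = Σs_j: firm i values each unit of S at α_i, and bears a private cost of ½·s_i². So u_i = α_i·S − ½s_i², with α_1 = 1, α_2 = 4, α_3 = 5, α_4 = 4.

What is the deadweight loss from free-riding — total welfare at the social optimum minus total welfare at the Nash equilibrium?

Firm i's FOC: ∂u_i/∂s_i = α_i − s_i = 0, so s_i* = α_i.
NE contributions = (1, 4, 5, 4); S = 14.
W^NE = (Σα)·S − ½Σα_i² = 14² − ½·58 = 167.
Planner sets s_i = Σα_j = 14 for every i, so S^SO = 4·14 = 56.
W^SO = (Σα)·S^SO − ½·4·(Σα)² = (4/2)·14² = 392.
Deadweight loss = W^SO − W^NE = 225.

225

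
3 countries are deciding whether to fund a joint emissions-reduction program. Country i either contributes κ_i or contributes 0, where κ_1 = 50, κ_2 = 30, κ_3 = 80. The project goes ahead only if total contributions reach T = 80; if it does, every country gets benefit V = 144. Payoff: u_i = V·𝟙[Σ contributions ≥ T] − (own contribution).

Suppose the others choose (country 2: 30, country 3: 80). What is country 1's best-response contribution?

0

Others' total = 110 ≥ 80; contributing adds cost 50 for no extra benefit.
Best response: 0.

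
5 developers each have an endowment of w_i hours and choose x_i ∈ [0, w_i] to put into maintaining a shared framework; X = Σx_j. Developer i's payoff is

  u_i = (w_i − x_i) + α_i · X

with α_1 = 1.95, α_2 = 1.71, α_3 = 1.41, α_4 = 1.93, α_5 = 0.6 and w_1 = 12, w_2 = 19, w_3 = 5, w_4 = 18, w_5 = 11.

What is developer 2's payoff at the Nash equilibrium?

92.34

∂u_i/∂x_i = α_i − 1, so developer i contributes w_i if α_i > 1, else 0.
α_i > 1 for i ∈ {1, 2, 3, 4}; NE contributions (12, 19, 5, 18, 0), X = 54.
u_2 = (19 − 19) + 1.71·54 = 92.34.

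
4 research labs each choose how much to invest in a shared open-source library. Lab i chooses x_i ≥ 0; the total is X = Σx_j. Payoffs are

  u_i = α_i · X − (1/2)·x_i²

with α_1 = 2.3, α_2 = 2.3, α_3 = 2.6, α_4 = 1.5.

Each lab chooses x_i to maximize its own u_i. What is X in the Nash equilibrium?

Lab i's FOC: ∂u_i/∂x_i = α_i − x_i = 0, so x_i* = α_i.
NE contributions = (2.3, 2.3, 2.6, 1.5); X = 8.7.

8.7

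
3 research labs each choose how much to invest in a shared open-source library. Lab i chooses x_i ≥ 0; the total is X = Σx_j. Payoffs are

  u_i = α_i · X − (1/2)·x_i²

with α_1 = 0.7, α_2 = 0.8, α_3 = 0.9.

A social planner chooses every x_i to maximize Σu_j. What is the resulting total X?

Planner FOC: ∂(Σu_j)/∂x_i = (Σα_j) − x_i = 0, so x_i^SO = Σα_j = 2.4 for every i; X^SO = 7.2.

7.2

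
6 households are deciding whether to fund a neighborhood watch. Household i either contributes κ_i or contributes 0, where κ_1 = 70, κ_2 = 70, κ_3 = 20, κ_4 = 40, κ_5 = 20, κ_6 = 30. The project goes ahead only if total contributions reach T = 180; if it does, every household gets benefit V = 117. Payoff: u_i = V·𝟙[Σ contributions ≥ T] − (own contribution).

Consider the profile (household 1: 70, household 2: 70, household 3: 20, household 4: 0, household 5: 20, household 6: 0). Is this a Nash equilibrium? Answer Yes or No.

Yes

Total = 180 ≥ 180: provided.
Household 1 (pledges 70, payoff 47): dropping to 0 → total 110, payoff 0. No gain.
Household 2 (pledges 70, payoff 47): dropping to 0 → total 110, payoff 0. No gain.
Household 3 (pledges 20, payoff 97): dropping to 0 → total 160, payoff 0. No gain.
Household 4 (pledges 0, payoff 117): pledging 40 → total 220, payoff 77. No gain.
Household 5 (pledges 20, payoff 97): dropping to 0 → total 160, payoff 0. No gain.
Household 6 (pledges 0, payoff 117): pledging 30 → total 210, payoff 87. No gain.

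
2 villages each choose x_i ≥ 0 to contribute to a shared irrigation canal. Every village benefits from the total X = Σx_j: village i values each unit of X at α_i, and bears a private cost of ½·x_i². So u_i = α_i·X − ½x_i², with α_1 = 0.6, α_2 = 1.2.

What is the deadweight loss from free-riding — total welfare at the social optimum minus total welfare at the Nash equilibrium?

0.9

Village i's FOC: ∂u_i/∂x_i = α_i − x_i = 0, so x_i* = α_i.
NE contributions = (0.6, 1.2); X = 1.8.
W^NE = (Σα)·X − ½Σα_i² = 1.8² − ½·1.8 = 2.34.
Planner sets x_i = Σα_j = 1.8 for every i, so X^SO = 2·1.8 = 3.6.
W^SO = (Σα)·X^SO − ½·2·(Σα)² = (2/2)·1.8² = 3.24.
Deadweight loss = W^SO − W^NE = 0.9.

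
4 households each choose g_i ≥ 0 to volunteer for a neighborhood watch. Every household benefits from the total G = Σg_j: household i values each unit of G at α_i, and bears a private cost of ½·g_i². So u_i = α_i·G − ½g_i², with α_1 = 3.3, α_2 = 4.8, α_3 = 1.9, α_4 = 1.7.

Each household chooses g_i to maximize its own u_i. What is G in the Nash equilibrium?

11.7

Household i's FOC: ∂u_i/∂g_i = α_i − g_i = 0, so g_i* = α_i.
NE contributions = (3.3, 4.8, 1.9, 1.7); G = 11.7.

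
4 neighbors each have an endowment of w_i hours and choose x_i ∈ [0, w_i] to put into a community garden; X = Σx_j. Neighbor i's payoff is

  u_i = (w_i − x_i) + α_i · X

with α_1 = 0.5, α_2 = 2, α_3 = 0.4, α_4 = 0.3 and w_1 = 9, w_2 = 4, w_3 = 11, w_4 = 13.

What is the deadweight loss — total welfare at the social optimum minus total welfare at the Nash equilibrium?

72.6

∂u_i/∂x_i = α_i − 1, so neighbor i contributes w_i if α_i > 1, else 0.
α_i > 1 for i ∈ {2}; NE contributions (0, 4, 0, 0), X = 4.
W^NE = Σw_i − X^NE + (Σα_i)·X^NE = 37 + 2.2·4 = 45.8.
Planner: ∂(Σu_j)/∂x_i = Σα_j − 1 = 2.2 > 0, so everyone contributes w_i; X^SO = 37, W^SO = 37 + 2.2·37 = 118.4.
Deadweight loss = 72.6.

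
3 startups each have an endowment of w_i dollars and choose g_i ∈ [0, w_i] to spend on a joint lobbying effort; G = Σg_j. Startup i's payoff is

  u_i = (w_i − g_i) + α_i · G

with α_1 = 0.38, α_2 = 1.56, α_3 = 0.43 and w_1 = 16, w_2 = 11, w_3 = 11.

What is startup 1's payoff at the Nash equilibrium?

∂u_i/∂g_i = α_i − 1, so startup i contributes w_i if α_i > 1, else 0.
α_i > 1 for i ∈ {2}; NE contributions (0, 11, 0), G = 11.
u_1 = (16 − 0) + 0.38·11 = 20.18.

20.18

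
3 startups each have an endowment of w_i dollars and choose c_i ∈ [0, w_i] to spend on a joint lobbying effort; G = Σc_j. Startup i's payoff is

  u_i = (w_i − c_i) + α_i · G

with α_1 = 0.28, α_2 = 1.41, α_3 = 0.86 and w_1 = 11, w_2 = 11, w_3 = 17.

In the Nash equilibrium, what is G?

11

∂u_i/∂c_i = α_i − 1, so startup i contributes w_i if α_i > 1, else 0.
α_i > 1 for i ∈ {2}; NE contributions (0, 11, 0), G = 11.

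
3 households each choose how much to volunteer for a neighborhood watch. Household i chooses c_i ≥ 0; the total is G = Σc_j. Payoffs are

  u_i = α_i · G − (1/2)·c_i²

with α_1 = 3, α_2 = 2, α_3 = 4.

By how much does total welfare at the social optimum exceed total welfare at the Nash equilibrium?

55

Household i's FOC: ∂u_i/∂c_i = α_i − c_i = 0, so c_i* = α_i.
NE contributions = (3, 2, 4); G = 9.
W^NE = (Σα)·G − ½Σα_i² = 9² − ½·29 = 66.5.
Planner sets c_i = Σα_j = 9 for every i, so G^SO = 3·9 = 27.
W^SO = (Σα)·G^SO − ½·3·(Σα)² = (3/2)·9² = 121.5.
Deadweight loss = W^SO − W^NE = 55.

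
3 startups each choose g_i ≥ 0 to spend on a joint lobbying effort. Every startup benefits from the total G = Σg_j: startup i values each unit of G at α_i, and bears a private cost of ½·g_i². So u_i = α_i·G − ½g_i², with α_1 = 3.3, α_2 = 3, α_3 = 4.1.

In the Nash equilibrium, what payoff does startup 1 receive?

28.875

Startup i's FOC: ∂u_i/∂g_i = α_i − g_i = 0, so g_i* = α_i.
NE contributions = (3.3, 3, 4.1); G = 10.4.
u_1 = α_1·G − ½·(g_1)² = 3.3·10.4 − ½·3.3² = 28.875.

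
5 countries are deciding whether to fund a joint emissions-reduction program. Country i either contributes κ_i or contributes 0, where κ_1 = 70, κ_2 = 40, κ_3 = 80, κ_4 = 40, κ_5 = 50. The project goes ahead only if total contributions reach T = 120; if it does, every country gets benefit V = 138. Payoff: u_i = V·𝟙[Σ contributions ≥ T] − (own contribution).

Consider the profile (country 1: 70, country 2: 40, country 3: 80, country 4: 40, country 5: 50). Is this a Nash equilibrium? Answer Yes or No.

No

Total = 280 ≥ 120: provided.
Country 1 (pledges 70, payoff 68): dropping to 0 → total 210, payoff 138. Profitable deviation.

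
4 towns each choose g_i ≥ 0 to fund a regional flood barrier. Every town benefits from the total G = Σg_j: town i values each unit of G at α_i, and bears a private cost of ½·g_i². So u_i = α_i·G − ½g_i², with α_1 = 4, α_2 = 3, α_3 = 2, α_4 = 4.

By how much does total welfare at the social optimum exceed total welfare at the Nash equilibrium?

191.5

Town i's FOC: ∂u_i/∂g_i = α_i − g_i = 0, so g_i* = α_i.
NE contributions = (4, 3, 2, 4); G = 13.
W^NE = (Σα)·G − ½Σα_i² = 13² − ½·45 = 146.5.
Planner sets g_i = Σα_j = 13 for every i, so G^SO = 4·13 = 52.
W^SO = (Σα)·G^SO − ½·4·(Σα)² = (4/2)·13² = 338.
Deadweight loss = W^SO − W^NE = 191.5.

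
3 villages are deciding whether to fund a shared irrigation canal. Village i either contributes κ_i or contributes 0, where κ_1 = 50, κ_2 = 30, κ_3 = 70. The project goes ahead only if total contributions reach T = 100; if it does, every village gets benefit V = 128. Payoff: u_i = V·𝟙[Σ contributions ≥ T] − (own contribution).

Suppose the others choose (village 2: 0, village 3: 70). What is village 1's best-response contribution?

Others' total = 70. Contributing 50 brings total to 120 ≥ 100: gain V − κ_1 = 78.
Best response: 50.

50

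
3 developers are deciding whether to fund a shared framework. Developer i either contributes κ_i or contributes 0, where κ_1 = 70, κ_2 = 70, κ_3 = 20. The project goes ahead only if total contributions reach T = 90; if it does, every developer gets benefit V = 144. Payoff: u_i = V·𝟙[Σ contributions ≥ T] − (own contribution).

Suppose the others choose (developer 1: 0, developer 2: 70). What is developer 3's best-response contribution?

Others' total = 70. Contributing 20 brings total to 90 ≥ 90: gain V − κ_3 = 124.
Best response: 20.

20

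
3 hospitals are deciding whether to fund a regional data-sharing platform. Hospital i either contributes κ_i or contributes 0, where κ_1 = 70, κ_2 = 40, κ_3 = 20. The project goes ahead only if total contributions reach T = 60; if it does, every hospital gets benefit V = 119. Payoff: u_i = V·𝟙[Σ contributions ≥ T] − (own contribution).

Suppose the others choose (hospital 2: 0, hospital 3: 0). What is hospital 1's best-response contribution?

Others' total = 0. Contributing 70 brings total to 70 ≥ 60: gain V − κ_1 = 49.
Best response: 70.

70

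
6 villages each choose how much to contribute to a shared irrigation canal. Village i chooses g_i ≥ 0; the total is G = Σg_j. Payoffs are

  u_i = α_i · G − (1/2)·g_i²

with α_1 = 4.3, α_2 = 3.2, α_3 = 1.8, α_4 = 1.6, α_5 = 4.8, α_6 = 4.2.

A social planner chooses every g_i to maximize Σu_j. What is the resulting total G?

Planner FOC: ∂(Σu_j)/∂g_i = (Σα_j) − g_i = 0, so g_i^SO = Σα_j = 19.9 for every i; G^SO = 119.4.

119.4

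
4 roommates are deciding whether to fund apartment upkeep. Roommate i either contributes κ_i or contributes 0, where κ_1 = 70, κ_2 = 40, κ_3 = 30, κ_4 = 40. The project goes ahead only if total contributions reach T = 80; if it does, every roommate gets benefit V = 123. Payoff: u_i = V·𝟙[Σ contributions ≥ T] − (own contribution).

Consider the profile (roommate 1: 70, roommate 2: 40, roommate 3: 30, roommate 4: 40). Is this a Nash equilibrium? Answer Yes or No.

Total = 180 ≥ 80: provided.
Roommate 1 (pledges 70, payoff 53): dropping to 0 → total 110, payoff 123. Profitable deviation.

No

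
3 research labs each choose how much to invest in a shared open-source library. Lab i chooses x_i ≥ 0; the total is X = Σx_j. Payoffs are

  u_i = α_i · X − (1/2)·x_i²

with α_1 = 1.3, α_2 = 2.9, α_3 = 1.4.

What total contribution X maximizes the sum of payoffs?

16.8

Planner FOC: ∂(Σu_j)/∂x_i = (Σα_j) − x_i = 0, so x_i^SO = Σα_j = 5.6 for every i; X^SO = 16.8.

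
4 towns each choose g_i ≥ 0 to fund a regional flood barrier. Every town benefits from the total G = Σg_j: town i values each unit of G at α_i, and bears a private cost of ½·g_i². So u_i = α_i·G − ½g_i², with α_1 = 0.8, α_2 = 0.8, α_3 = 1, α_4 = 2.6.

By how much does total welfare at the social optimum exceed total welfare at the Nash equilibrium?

31.56

Town i's FOC: ∂u_i/∂g_i = α_i − g_i = 0, so g_i* = α_i.
NE contributions = (0.8, 0.8, 1, 2.6); G = 5.2.
W^NE = (Σα)·G − ½Σα_i² = 5.2² − ½·9.04 = 22.52.
Planner sets g_i = Σα_j = 5.2 for every i, so G^SO = 4·5.2 = 20.8.
W^SO = (Σα)·G^SO − ½·4·(Σα)² = (4/2)·5.2² = 54.08.
Deadweight loss = W^SO − W^NE = 31.56.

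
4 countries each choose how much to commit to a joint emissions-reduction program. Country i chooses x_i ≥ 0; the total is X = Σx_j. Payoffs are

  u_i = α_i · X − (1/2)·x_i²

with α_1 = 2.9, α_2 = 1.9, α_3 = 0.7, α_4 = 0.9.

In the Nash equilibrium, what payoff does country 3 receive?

4.235

Country i's FOC: ∂u_i/∂x_i = α_i − x_i = 0, so x_i* = α_i.
NE contributions = (2.9, 1.9, 0.7, 0.9); X = 6.4.
u_3 = α_3·X − ½·(x_3)² = 0.7·6.4 − ½·0.7² = 4.235.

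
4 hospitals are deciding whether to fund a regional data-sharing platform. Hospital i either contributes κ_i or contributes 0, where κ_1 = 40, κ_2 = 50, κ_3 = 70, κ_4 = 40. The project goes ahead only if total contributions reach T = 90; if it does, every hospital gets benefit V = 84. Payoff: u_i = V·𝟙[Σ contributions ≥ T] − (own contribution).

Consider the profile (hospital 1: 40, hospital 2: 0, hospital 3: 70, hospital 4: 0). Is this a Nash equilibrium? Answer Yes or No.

Yes

Total = 110 ≥ 90: provided.
Hospital 1 (pledges 40, payoff 44): dropping to 0 → total 70, payoff 0. No gain.
Hospital 2 (pledges 0, payoff 84): pledging 50 → total 160, payoff 34. No gain.
Hospital 3 (pledges 70, payoff 14): dropping to 0 → total 40, payoff 0. No gain.
Hospital 4 (pledges 0, payoff 84): pledging 40 → total 150, payoff 44. No gain.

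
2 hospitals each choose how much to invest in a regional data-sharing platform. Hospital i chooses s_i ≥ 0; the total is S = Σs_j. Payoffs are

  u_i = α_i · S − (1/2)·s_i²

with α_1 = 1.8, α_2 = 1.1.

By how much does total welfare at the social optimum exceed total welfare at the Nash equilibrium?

2.225

Hospital i's FOC: ∂u_i/∂s_i = α_i − s_i = 0, so s_i* = α_i.
NE contributions = (1.8, 1.1); S = 2.9.
W^NE = (Σα)·S − ½Σα_i² = 2.9² − ½·4.45 = 6.185.
Planner sets s_i = Σα_j = 2.9 for every i, so S^SO = 2·2.9 = 5.8.
W^SO = (Σα)·S^SO − ½·2·(Σα)² = (2/2)·2.9² = 8.41.
Deadweight loss = W^SO − W^NE = 2.225.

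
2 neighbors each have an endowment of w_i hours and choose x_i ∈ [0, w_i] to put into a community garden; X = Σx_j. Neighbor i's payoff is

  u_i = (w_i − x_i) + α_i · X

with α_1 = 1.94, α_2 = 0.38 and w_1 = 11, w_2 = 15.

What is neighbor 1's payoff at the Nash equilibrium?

21.34

∂u_i/∂x_i = α_i − 1, so neighbor i contributes w_i if α_i > 1, else 0.
α_i > 1 for i ∈ {1}; NE contributions (11, 0), X = 11.
u_1 = (11 − 11) + 1.94·11 = 21.34.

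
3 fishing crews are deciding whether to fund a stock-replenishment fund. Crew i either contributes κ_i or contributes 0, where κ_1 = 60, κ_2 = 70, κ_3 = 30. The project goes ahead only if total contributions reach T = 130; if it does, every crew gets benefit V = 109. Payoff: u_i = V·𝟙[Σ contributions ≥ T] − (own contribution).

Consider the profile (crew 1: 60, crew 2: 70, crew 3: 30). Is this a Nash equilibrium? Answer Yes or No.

No

Total = 160 ≥ 130: provided.
Crew 1 (pledges 60, payoff 49): dropping to 0 → total 100, payoff 0. No gain.
Crew 2 (pledges 70, payoff 39): dropping to 0 → total 90, payoff 0. No gain.
Crew 3 (pledges 30, payoff 79): dropping to 0 → total 130, payoff 109. Profitable deviation.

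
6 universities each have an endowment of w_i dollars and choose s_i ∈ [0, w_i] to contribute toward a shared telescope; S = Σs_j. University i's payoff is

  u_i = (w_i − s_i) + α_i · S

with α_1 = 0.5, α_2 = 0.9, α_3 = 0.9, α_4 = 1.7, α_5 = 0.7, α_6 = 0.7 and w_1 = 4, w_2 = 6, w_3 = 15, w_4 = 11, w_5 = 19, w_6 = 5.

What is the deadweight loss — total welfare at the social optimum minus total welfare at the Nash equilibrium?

215.6

∂u_i/∂s_i = α_i − 1, so university i contributes w_i if α_i > 1, else 0.
α_i > 1 for i ∈ {4}; NE contributions (0, 0, 0, 11, 0, 0), S = 11.
W^NE = Σw_i − S^NE + (Σα_i)·S^NE = 60 + 4.4·11 = 108.4.
Planner: ∂(Σu_j)/∂s_i = Σα_j − 1 = 4.4 > 0, so everyone contributes w_i; S^SO = 60, W^SO = 60 + 4.4·60 = 324.
Deadweight loss = 215.6.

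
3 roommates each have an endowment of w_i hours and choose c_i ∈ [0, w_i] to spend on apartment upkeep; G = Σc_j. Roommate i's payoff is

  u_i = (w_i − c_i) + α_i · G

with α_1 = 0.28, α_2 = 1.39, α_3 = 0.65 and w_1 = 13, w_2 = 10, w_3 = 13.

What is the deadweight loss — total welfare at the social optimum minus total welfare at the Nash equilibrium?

34.32

∂u_i/∂c_i = α_i − 1, so roommate i contributes w_i if α_i > 1, else 0.
α_i > 1 for i ∈ {2}; NE contributions (0, 10, 0), G = 10.
W^NE = Σw_i − G^NE + (Σα_i)·G^NE = 36 + 1.32·10 = 49.2.
Planner: ∂(Σu_j)/∂c_i = Σα_j − 1 = 1.32 > 0, so everyone contributes w_i; G^SO = 36, W^SO = 36 + 1.32·36 = 83.52.
Deadweight loss = 34.32.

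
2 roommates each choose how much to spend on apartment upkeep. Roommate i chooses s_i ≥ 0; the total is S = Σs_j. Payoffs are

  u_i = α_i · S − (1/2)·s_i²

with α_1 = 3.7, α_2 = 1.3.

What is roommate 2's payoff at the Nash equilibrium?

5.655

Roommate i's FOC: ∂u_i/∂s_i = α_i − s_i = 0, so s_i* = α_i.
NE contributions = (3.7, 1.3); S = 5.
u_2 = α_2·S − ½·(s_2)² = 1.3·5 − ½·1.3² = 5.655.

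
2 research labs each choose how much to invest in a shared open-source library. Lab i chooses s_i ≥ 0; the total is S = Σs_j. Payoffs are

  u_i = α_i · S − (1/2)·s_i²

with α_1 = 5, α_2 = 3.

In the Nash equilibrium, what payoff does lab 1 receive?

27.5

Lab i's FOC: ∂u_i/∂s_i = α_i − s_i = 0, so s_i* = α_i.
NE contributions = (5, 3); S = 8.
u_1 = α_1·S − ½·(s_1)² = 5·8 − ½·5² = 27.5.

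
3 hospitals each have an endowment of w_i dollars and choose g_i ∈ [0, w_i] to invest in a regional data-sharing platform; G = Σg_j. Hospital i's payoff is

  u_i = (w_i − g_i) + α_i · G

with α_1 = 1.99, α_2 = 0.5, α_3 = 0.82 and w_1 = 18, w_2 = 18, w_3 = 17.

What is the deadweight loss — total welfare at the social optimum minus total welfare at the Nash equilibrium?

80.85

∂u_i/∂g_i = α_i − 1, so hospital i contributes w_i if α_i > 1, else 0.
α_i > 1 for i ∈ {1}; NE contributions (18, 0, 0), G = 18.
W^NE = Σw_i − G^NE + (Σα_i)·G^NE = 53 + 2.31·18 = 94.58.
Planner: ∂(Σu_j)/∂g_i = Σα_j − 1 = 2.31 > 0, so everyone contributes w_i; G^SO = 53, W^SO = 53 + 2.31·53 = 175.43.
Deadweight loss = 80.85.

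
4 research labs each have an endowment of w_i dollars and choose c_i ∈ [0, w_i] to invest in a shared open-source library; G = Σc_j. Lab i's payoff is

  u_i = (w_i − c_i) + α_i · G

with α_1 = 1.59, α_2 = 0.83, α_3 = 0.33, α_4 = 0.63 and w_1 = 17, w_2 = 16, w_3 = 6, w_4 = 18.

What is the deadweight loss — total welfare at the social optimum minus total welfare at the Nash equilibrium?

∂u_i/∂c_i = α_i − 1, so lab i contributes w_i if α_i > 1, else 0.
α_i > 1 for i ∈ {1}; NE contributions (17, 0, 0, 0), G = 17.
W^NE = Σw_i − G^NE + (Σα_i)·G^NE = 57 + 2.38·17 = 97.46.
Planner: ∂(Σu_j)/∂c_i = Σα_j − 1 = 2.38 > 0, so everyone contributes w_i; G^SO = 57, W^SO = 57 + 2.38·57 = 192.66.
Deadweight loss = 95.2.

95.2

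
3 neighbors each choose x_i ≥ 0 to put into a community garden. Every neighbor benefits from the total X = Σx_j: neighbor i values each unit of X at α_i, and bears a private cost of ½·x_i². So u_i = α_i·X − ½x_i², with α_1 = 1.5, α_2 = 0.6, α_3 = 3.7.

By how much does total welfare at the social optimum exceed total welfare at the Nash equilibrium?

24.97

Neighbor i's FOC: ∂u_i/∂x_i = α_i − x_i = 0, so x_i* = α_i.
NE contributions = (1.5, 0.6, 3.7); X = 5.8.
W^NE = (Σα)·X − ½Σα_i² = 5.8² − ½·16.3 = 25.49.
Planner sets x_i = Σα_j = 5.8 for every i, so X^SO = 3·5.8 = 17.4.
W^SO = (Σα)·X^SO − ½·3·(Σα)² = (3/2)·5.8² = 50.46.
Deadweight loss = W^SO − W^NE = 24.97.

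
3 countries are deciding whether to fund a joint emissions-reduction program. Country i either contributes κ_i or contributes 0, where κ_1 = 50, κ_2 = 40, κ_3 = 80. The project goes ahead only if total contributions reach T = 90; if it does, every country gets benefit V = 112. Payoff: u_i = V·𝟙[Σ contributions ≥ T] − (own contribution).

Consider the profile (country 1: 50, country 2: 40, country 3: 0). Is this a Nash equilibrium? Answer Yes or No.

Total = 90 ≥ 90: provided.
Country 1 (pledges 50, payoff 62): dropping to 0 → total 40, payoff 0. No gain.
Country 2 (pledges 40, payoff 72): dropping to 0 → total 50, payoff 0. No gain.
Country 3 (pledges 0, payoff 112): pledging 80 → total 170, payoff 32. No gain.

Yes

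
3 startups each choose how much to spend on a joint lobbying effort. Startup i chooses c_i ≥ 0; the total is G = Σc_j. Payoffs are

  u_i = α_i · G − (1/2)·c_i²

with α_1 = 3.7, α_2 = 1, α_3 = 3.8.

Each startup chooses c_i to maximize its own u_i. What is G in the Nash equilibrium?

Startup i's FOC: ∂u_i/∂c_i = α_i − c_i = 0, so c_i* = α_i.
NE contributions = (3.7, 1, 3.8); G = 8.5.

8.5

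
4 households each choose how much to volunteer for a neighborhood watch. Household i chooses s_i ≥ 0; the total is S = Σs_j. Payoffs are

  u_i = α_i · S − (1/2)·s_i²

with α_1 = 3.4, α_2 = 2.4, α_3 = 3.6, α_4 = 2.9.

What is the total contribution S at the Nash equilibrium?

12.3

Household i's FOC: ∂u_i/∂s_i = α_i − s_i = 0, so s_i* = α_i.
NE contributions = (3.4, 2.4, 3.6, 2.9); S = 12.3.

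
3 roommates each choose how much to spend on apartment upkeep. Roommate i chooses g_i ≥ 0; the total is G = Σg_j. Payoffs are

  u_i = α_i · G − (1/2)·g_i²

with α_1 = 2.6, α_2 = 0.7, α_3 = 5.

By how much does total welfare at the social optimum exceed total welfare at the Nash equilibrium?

50.57

Roommate i's FOC: ∂u_i/∂g_i = α_i − g_i = 0, so g_i* = α_i.
NE contributions = (2.6, 0.7, 5); G = 8.3.
W^NE = (Σα)·G − ½Σα_i² = 8.3² − ½·32.25 = 52.765.
Planner sets g_i = Σα_j = 8.3 for every i, so G^SO = 3·8.3 = 24.9.
W^SO = (Σα)·G^SO − ½·3·(Σα)² = (3/2)·8.3² = 103.335.
Deadweight loss = W^SO − W^NE = 50.57.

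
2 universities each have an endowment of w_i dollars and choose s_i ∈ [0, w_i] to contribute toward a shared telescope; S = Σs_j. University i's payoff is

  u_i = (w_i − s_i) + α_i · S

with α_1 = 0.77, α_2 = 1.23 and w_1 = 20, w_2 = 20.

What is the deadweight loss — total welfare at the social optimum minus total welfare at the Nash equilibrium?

20

∂u_i/∂s_i = α_i − 1, so university i contributes w_i if α_i > 1, else 0.
α_i > 1 for i ∈ {2}; NE contributions (0, 20), S = 20.
W^NE = Σw_i − S^NE + (Σα_i)·S^NE = 40 + 1·20 = 60.
Planner: ∂(Σu_j)/∂s_i = Σα_j − 1 = 1 > 0, so everyone contributes w_i; S^SO = 40, W^SO = 40 + 1·40 = 80.
Deadweight loss = 20.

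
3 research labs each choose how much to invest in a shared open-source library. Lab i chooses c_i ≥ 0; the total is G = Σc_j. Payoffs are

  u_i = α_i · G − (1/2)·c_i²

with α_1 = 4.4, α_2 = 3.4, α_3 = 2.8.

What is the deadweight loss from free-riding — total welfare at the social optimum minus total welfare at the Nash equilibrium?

75.56

Lab i's FOC: ∂u_i/∂c_i = α_i − c_i = 0, so c_i* = α_i.
NE contributions = (4.4, 3.4, 2.8); G = 10.6.
W^NE = (Σα)·G − ½Σα_i² = 10.6² − ½·38.76 = 92.98.
Planner sets c_i = Σα_j = 10.6 for every i, so G^SO = 3·10.6 = 31.8.
W^SO = (Σα)·G^SO − ½·3·(Σα)² = (3/2)·10.6² = 168.54.
Deadweight loss = W^SO − W^NE = 75.56.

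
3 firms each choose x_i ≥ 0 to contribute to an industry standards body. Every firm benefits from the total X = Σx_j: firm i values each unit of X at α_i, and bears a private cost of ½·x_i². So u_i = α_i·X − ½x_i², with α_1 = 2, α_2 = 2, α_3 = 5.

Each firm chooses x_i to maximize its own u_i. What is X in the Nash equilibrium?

9

Firm i's FOC: ∂u_i/∂x_i = α_i − x_i = 0, so x_i* = α_i.
NE contributions = (2, 2, 5); X = 9.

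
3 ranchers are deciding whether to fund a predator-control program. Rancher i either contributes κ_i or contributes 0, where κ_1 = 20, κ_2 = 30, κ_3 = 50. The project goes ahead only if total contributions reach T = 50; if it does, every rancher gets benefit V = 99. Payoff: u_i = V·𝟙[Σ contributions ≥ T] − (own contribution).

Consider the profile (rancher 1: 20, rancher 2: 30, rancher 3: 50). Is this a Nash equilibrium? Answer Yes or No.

Total = 100 ≥ 50: provided.
Rancher 1 (pledges 20, payoff 79): dropping to 0 → total 80, payoff 99. Profitable deviation.

No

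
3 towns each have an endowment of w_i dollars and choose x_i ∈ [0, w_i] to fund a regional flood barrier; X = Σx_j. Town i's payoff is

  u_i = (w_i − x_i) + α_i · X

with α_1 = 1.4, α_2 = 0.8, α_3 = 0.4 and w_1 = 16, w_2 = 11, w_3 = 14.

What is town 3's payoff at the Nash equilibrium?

20.4

∂u_i/∂x_i = α_i − 1, so town i contributes w_i if α_i > 1, else 0.
α_i > 1 for i ∈ {1}; NE contributions (16, 0, 0), X = 16.
u_3 = (14 − 0) + 0.4·16 = 20.4.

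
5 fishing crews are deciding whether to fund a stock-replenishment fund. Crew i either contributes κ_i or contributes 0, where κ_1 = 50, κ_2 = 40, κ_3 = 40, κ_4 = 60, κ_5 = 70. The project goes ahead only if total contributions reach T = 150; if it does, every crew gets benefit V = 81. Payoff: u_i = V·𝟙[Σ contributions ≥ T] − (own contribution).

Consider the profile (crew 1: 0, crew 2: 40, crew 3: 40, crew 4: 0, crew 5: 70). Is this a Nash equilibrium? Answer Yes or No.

Yes

Total = 150 ≥ 150: provided.
Crew 1 (pledges 0, payoff 81): pledging 50 → total 200, payoff 31. No gain.
Crew 2 (pledges 40, payoff 41): dropping to 0 → total 110, payoff 0. No gain.
Crew 3 (pledges 40, payoff 41): dropping to 0 → total 110, payoff 0. No gain.
Crew 4 (pledges 0, payoff 81): pledging 60 → total 210, payoff 21. No gain.
Crew 5 (pledges 70, payoff 11): dropping to 0 → total 80, payoff 0. No gain.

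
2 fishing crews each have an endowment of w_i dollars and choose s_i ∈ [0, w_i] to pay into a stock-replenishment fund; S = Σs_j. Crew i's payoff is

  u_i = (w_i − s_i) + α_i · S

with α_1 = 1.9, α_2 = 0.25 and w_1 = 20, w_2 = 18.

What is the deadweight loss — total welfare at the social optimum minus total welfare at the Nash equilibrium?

20.7

∂u_i/∂s_i = α_i − 1, so crew i contributes w_i if α_i > 1, else 0.
α_i > 1 for i ∈ {1}; NE contributions (20, 0), S = 20.
W^NE = Σw_i − S^NE + (Σα_i)·S^NE = 38 + 1.15·20 = 61.
Planner: ∂(Σu_j)/∂s_i = Σα_j − 1 = 1.15 > 0, so everyone contributes w_i; S^SO = 38, W^SO = 38 + 1.15·38 = 81.7.
Deadweight loss = 20.7.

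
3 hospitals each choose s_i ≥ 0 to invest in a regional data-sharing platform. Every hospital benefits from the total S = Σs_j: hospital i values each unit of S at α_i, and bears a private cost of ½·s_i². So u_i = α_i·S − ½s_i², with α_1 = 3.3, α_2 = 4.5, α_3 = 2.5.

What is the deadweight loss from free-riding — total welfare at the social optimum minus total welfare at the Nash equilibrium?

71.74

Hospital i's FOC: ∂u_i/∂s_i = α_i − s_i = 0, so s_i* = α_i.
NE contributions = (3.3, 4.5, 2.5); S = 10.3.
W^NE = (Σα)·S − ½Σα_i² = 10.3² − ½·37.39 = 87.395.
Planner sets s_i = Σα_j = 10.3 for every i, so S^SO = 3·10.3 = 30.9.
W^SO = (Σα)·S^SO − ½·3·(Σα)² = (3/2)·10.3² = 159.135.
Deadweight loss = W^SO − W^NE = 71.74.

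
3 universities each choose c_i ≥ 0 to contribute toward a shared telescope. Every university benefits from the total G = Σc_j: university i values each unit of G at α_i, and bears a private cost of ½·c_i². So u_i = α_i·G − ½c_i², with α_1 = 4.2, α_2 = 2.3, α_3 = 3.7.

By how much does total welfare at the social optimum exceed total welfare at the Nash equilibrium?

70.33

University i's FOC: ∂u_i/∂c_i = α_i − c_i = 0, so c_i* = α_i.
NE contributions = (4.2, 2.3, 3.7); G = 10.2.
W^NE = (Σα)·G − ½Σα_i² = 10.2² − ½·36.62 = 85.73.
Planner sets c_i = Σα_j = 10.2 for every i, so G^SO = 3·10.2 = 30.6.
W^SO = (Σα)·G^SO − ½·3·(Σα)² = (3/2)·10.2² = 156.06.
Deadweight loss = W^SO − W^NE = 70.33.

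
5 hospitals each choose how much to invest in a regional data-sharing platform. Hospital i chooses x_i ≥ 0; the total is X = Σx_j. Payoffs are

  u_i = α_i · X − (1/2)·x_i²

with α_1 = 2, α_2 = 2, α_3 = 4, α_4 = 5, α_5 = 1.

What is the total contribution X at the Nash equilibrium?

Hospital i's FOC: ∂u_i/∂x_i = α_i − x_i = 0, so x_i* = α_i.
NE contributions = (2, 2, 4, 5, 1); X = 14.

14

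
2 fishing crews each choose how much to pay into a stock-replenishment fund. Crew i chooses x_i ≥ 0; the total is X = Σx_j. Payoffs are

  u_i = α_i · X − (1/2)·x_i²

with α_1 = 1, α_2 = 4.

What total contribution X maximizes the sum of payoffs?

Planner FOC: ∂(Σu_j)/∂x_i = (Σα_j) − x_i = 0, so x_i^SO = Σα_j = 5 for every i; X^SO = 10.

10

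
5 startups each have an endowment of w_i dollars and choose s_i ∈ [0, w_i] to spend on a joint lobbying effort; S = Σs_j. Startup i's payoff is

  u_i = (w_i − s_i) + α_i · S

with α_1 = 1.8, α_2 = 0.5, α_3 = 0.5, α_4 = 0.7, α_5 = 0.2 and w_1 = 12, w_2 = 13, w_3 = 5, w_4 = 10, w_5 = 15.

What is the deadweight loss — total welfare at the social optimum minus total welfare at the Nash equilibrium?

∂u_i/∂s_i = α_i − 1, so startup i contributes w_i if α_i > 1, else 0.
α_i > 1 for i ∈ {1}; NE contributions (12, 0, 0, 0, 0), S = 12.
W^NE = Σw_i − S^NE + (Σα_i)·S^NE = 55 + 2.7·12 = 87.4.
Planner: ∂(Σu_j)/∂s_i = Σα_j − 1 = 2.7 > 0, so everyone contributes w_i; S^SO = 55, W^SO = 55 + 2.7·55 = 203.5.
Deadweight loss = 116.1.

116.1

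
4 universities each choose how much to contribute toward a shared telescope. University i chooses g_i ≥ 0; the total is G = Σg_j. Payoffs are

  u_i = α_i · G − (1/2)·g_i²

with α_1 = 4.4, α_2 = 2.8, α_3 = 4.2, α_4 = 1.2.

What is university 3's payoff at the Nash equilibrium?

University i's FOC: ∂u_i/∂g_i = α_i − g_i = 0, so g_i* = α_i.
NE contributions = (4.4, 2.8, 4.2, 1.2); G = 12.6.
u_3 = α_3·G − ½·(g_3)² = 4.2·12.6 − ½·4.2² = 44.1.

44.1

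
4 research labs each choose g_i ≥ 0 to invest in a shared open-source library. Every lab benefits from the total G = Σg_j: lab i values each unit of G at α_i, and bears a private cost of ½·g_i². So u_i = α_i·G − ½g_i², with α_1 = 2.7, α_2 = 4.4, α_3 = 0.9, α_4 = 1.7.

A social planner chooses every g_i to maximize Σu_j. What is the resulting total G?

38.8

Planner FOC: ∂(Σu_j)/∂g_i = (Σα_j) − g_i = 0, so g_i^SO = Σα_j = 9.7 for every i; G^SO = 38.8.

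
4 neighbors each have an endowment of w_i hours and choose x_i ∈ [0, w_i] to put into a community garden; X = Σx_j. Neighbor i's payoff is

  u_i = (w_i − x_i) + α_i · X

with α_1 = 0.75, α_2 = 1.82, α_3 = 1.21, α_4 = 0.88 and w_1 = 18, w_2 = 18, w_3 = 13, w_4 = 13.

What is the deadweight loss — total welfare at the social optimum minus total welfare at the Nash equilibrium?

113.46

∂u_i/∂x_i = α_i − 1, so neighbor i contributes w_i if α_i > 1, else 0.
α_i > 1 for i ∈ {2, 3}; NE contributions (0, 18, 13, 0), X = 31.
W^NE = Σw_i − X^NE + (Σα_i)·X^NE = 62 + 3.66·31 = 175.46.
Planner: ∂(Σu_j)/∂x_i = Σα_j − 1 = 3.66 > 0, so everyone contributes w_i; X^SO = 62, W^SO = 62 + 3.66·62 = 288.92.
Deadweight loss = 113.46.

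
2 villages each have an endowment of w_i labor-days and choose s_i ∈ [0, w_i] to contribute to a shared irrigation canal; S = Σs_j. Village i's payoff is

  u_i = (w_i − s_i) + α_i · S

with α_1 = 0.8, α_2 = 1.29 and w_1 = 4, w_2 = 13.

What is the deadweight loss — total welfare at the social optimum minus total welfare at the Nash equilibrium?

∂u_i/∂s_i = α_i − 1, so village i contributes w_i if α_i > 1, else 0.
α_i > 1 for i ∈ {2}; NE contributions (0, 13), S = 13.
W^NE = Σw_i − S^NE + (Σα_i)·S^NE = 17 + 1.09·13 = 31.17.
Planner: ∂(Σu_j)/∂s_i = Σα_j − 1 = 1.09 > 0, so everyone contributes w_i; S^SO = 17, W^SO = 17 + 1.09·17 = 35.53.
Deadweight loss = 4.36.

4.36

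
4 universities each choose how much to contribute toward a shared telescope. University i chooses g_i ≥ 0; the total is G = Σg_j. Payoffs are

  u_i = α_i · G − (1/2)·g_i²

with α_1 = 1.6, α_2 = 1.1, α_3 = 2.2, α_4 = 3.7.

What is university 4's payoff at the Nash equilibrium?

University i's FOC: ∂u_i/∂g_i = α_i − g_i = 0, so g_i* = α_i.
NE contributions = (1.6, 1.1, 2.2, 3.7); G = 8.6.
u_4 = α_4·G − ½·(g_4)² = 3.7·8.6 − ½·3.7² = 24.975.

24.975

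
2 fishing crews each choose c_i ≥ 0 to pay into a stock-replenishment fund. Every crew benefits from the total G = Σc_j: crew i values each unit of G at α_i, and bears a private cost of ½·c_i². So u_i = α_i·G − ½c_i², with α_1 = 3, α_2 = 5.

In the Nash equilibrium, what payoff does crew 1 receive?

Crew i's FOC: ∂u_i/∂c_i = α_i − c_i = 0, so c_i* = α_i.
NE contributions = (3, 5); G = 8.
u_1 = α_1·G − ½·(c_1)² = 3·8 − ½·3² = 19.5.

19.5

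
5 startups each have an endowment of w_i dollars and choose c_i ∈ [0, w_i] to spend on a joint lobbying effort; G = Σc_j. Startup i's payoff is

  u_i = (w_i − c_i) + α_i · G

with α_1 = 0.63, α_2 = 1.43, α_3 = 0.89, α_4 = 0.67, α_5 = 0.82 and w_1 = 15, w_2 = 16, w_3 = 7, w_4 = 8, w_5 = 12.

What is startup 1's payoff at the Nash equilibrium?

25.08

∂u_i/∂c_i = α_i − 1, so startup i contributes w_i if α_i > 1, else 0.
α_i > 1 for i ∈ {2}; NE contributions (0, 16, 0, 0, 0), G = 16.
u_1 = (15 − 0) + 0.63·16 = 25.08.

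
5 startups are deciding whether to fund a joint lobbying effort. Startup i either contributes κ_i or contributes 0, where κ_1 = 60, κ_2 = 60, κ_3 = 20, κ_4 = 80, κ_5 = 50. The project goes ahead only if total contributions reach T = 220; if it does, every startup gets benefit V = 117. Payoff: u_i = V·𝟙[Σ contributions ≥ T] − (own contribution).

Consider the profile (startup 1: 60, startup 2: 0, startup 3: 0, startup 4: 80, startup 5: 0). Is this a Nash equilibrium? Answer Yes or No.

Total = 140 < 220: not provided.
Startup 1 (pledges 60, payoff -60): dropping to 0 → total 80, payoff 0. Profitable deviation.

No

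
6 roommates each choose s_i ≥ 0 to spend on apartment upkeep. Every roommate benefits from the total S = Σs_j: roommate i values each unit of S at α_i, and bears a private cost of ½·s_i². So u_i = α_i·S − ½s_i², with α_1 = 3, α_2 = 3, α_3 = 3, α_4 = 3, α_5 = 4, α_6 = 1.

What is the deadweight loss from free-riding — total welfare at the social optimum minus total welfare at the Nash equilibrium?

604.5

Roommate i's FOC: ∂u_i/∂s_i = α_i − s_i = 0, so s_i* = α_i.
NE contributions = (3, 3, 3, 3, 4, 1); S = 17.
W^NE = (Σα)·S − ½Σα_i² = 17² − ½·53 = 262.5.
Planner sets s_i = Σα_j = 17 for every i, so S^SO = 6·17 = 102.
W^SO = (Σα)·S^SO − ½·6·(Σα)² = (6/2)·17² = 867.
Deadweight loss = W^SO − W^NE = 604.5.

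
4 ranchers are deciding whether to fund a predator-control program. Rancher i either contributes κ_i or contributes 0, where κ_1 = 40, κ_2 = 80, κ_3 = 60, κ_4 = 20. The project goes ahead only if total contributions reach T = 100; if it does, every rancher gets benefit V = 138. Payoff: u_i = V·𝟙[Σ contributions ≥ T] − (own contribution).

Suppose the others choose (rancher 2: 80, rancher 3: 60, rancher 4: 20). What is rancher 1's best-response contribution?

Others' total = 160 ≥ 100; contributing adds cost 40 for no extra benefit.
Best response: 0.

0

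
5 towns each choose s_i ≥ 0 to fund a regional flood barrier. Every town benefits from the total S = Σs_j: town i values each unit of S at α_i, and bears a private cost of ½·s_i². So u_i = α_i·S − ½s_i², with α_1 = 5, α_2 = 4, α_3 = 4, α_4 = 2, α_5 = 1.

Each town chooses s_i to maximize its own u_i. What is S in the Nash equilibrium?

16

Town i's FOC: ∂u_i/∂s_i = α_i − s_i = 0, so s_i* = α_i.
NE contributions = (5, 4, 4, 2, 1); S = 16.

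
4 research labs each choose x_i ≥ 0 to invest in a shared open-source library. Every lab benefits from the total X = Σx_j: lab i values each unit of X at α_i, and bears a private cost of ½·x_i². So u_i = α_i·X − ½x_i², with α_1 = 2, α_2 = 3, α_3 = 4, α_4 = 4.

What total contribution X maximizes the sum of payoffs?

52

Planner FOC: ∂(Σu_j)/∂x_i = (Σα_j) − x_i = 0, so x_i^SO = Σα_j = 13 for every i; X^SO = 52.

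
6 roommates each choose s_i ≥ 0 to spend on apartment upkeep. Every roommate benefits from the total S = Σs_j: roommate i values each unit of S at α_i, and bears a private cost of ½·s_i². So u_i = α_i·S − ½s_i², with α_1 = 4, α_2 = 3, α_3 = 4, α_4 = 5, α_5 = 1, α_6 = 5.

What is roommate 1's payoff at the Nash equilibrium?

Roommate i's FOC: ∂u_i/∂s_i = α_i − s_i = 0, so s_i* = α_i.
NE contributions = (4, 3, 4, 5, 1, 5); S = 22.
u_1 = α_1·S − ½·(s_1)² = 4·22 − ½·4² = 80.

80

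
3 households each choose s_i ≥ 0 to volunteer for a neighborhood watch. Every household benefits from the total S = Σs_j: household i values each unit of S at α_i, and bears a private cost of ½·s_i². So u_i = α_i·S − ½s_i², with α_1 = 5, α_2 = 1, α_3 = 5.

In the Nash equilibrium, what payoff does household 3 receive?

42.5

Household i's FOC: ∂u_i/∂s_i = α_i − s_i = 0, so s_i* = α_i.
NE contributions = (5, 1, 5); S = 11.
u_3 = α_3·S − ½·(s_3)² = 5·11 − ½·5² = 42.5.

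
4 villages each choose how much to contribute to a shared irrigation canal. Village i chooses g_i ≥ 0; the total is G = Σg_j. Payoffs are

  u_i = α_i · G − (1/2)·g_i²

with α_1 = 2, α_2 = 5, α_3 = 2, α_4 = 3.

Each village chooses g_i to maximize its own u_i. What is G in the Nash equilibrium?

Village i's FOC: ∂u_i/∂g_i = α_i − g_i = 0, so g_i* = α_i.
NE contributions = (2, 5, 2, 3); G = 12.

12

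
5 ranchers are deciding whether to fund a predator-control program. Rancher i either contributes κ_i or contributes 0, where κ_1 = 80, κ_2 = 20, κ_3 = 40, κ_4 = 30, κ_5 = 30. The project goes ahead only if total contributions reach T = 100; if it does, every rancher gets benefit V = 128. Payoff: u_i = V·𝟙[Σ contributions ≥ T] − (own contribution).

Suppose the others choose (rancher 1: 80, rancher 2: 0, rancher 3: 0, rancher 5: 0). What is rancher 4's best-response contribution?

30

Others' total = 80. Contributing 30 brings total to 110 ≥ 100: gain V − κ_4 = 98.
Best response: 30.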